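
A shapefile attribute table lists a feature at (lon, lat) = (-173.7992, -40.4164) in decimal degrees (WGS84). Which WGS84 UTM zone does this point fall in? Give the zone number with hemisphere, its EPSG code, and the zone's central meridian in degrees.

UTM zone = ⌊(λ + 180)/6⌋ + 1; -173.7992° ∈ [-174°, -168°) → zone 2.
Hemisphere: S (φ < 0).
Central meridian λ₀ = 6×2 − 183 = -171°.
EPSG code: 32702.

Zone 2S (EPSG:32702), central meridian -171°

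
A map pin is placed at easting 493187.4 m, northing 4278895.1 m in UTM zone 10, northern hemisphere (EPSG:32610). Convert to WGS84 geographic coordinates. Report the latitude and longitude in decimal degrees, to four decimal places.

Zone 10N: λ₀ = -123°, k₀ = 0.9996, false easting 500000 m.
Meridian distance M = (N − FN)/k₀ = 4280607.3 m.
Inverse transverse Mercator on WGS84 gives φ = 38.65860021°, λ = -123.07830004°.

lat 38.6586°, lon -123.0783°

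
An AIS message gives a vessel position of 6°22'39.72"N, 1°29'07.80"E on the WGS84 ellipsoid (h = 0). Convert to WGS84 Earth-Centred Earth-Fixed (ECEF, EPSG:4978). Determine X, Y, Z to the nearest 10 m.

X 6336800 m, Y 164330 m, Z 703780 m

WGS84: a = 6378137 m, e² = 0.006694380; N(φ) = a/√(1−e²sin²φ) = 6378400.445 m.
X = (N+h)·cosφ·cosλ = 6336795.581 m; Y = (N+h)·cosφ·sinλ = 164330.073 m; Z = (N(1−e²)+h)·sinφ = 703783.232 m.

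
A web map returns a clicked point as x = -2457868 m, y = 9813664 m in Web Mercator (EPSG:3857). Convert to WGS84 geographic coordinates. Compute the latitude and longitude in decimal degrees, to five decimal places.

R = 6378137 m. λ = x/R = -22.07940391°.
φ = 2·arctan(exp(y/R)) − 90° = 2·arctan(4.65826) − 90° = 65.76810033°.

lat 65.76810°, lon -22.07940°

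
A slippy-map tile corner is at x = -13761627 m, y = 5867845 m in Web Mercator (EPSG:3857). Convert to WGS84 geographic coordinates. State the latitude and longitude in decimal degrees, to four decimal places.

R = 6378137 m. λ = x/R = -123.62279868°.
φ = 2·arctan(exp(y/R)) − 90° = 2·arctan(2.50927) − 90° = 46.54329988°.

lat 46.5433°, lon -123.6228°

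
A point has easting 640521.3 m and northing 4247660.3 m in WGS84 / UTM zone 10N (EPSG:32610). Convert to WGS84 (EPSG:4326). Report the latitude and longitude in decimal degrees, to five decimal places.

lat 38.36610°, lon -121.39150°

Zone 10N: λ₀ = -123°, k₀ = 0.9996, false easting 500000 m.
Meridian distance M = (N − FN)/k₀ = 4249360.0 m.
Inverse transverse Mercator on WGS84 gives φ = 38.36609994°, λ = -121.39150038°.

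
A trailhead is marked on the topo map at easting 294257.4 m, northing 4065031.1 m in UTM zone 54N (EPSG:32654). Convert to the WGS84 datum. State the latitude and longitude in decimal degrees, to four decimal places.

Zone 54N: λ₀ = 141°, k₀ = 0.9996, false easting 500000 m.
Meridian distance M = (N − FN)/k₀ = 4066657.8 m.
Inverse transverse Mercator on WGS84 gives φ = 36.70869971°, λ = 138.69660004°.

lat 36.7087°, lon 138.6966°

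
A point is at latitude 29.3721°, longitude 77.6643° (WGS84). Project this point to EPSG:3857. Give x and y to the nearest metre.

x 8645550 m, y 3423092 m

Web Mercator is spherical with R = a = 6378137 m.
x = R·λ = 6378137 × 1.355497746 = 8645550.329 m.
y = R·ln tan(π/4 + φ/2) = 6378137 × 0.536691484 = 3423091.812 m.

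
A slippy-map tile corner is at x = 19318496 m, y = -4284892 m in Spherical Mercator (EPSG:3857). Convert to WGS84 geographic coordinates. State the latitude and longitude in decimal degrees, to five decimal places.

lat -35.88560°, lon 173.54100°

R = 6378137 m. λ = x/R = 173.54100223°.
φ = 2·arctan(exp(y/R)) − 90° = 2·arctan(0.51078) − 90° = -35.88560361°.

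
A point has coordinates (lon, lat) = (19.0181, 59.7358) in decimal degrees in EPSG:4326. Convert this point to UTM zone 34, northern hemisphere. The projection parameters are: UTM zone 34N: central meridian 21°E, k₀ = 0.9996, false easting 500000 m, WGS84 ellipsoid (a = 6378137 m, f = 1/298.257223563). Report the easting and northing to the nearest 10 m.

E 388580 m, N 6623650 m

Zone 34 central meridian λ₀ = 6×34 − 183 = 21°; Δλ = -1.9819°.
Transverse Mercator on WGS84 with k₀ = 0.9996 gives E = 388584.915 m, N = 6623653.020 m.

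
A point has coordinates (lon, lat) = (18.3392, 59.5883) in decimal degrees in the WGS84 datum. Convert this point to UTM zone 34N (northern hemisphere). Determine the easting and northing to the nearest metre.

Zone 34 central meridian λ₀ = 6×34 − 183 = 21°; Δλ = -2.6608°.
Transverse Mercator on WGS84 with k₀ = 0.9996 gives E = 349772.965 m, N = 6608571.666 m.

E 349773 m, N 6608572 m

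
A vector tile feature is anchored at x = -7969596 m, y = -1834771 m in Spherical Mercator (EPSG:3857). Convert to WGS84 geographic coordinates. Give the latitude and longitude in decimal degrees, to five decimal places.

R = 6378137 m. λ = x/R = -71.59209895°.
φ = 2·arctan(exp(y/R)) − 90° = 2·arctan(0.75001) − 90° = -16.25930205°.

lat -16.25930°, lon -71.59210°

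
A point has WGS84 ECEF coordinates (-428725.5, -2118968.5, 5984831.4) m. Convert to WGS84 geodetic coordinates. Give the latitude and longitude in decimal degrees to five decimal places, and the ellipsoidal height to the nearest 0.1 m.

lat 70.26130°, lon -101.43810°, h 4125.9 m

λ = atan2(Y, X) = -101.43809917°; p = √(X²+Y²) = 2161905.0 m.
Bowring's method on WGS84 (a = 6378137 m, b = 6356752.314 m) gives φ = 70.26129964°, h = 4125.903 m.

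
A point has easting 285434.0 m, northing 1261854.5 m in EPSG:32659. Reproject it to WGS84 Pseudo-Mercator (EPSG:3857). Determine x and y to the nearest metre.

x 18816723 m, y 1278442 m

Unproject from UTM 59N (λ₀ = 171°) → φ = 11.40829993°, λ = 169.03350030°.
Web Mercator (R = 6378137 m): x = 18816723.180 m, y = 1278441.740 m.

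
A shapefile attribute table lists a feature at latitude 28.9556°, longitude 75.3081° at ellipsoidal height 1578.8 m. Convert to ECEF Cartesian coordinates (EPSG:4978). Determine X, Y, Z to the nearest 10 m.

X 1416880 m, Y 5403940 m, Z 3070360 m

WGS84: a = 6378137 m, e² = 0.006694380; N(φ) = a/√(1−e²sin²φ) = 6383146.711 m.
X = (N+h)·cosφ·cosλ = 1416881.139 m; Y = (N+h)·cosφ·sinλ = 5403942.033 m; Z = (N(1−e²)+h)·sinφ = 3070360.540 m.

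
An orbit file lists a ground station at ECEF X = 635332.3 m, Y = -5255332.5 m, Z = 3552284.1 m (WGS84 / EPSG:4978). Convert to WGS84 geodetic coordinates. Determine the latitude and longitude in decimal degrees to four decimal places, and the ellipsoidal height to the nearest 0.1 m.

λ = atan2(Y, X) = -83.10679969°; p = √(X²+Y²) = 5293596.8 m.
Bowring's method on WGS84 (a = 6378137 m, b = 6356752.314 m) gives φ = 34.04190024°, h = 3546.589 m.

lat 34.0419°, lon -83.1068°, h 3546.6 m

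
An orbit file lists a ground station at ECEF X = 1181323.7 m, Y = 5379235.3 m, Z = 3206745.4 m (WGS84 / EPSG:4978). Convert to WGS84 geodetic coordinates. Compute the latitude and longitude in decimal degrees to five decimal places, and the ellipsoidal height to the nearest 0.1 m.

lat 30.37810°, lon 77.61400°, h 280.9 m

λ = atan2(Y, X) = 77.61400026°; p = √(X²+Y²) = 5507422.1 m.
Bowring's method on WGS84 (a = 6378137 m, b = 6356752.314 m) gives φ = 30.37809994°, h = 280.891 m.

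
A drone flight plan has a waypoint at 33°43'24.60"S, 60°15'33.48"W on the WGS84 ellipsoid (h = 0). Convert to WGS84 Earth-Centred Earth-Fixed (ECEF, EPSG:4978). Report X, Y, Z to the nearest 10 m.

X 2634330 m, Y -4610860 m, Z -3520980 m

WGS84: a = 6378137 m, e² = 0.006694380; N(φ) = a/√(1−e²sin²φ) = 6384727.576 m.
X = (N+h)·cosφ·cosλ = 2634333.442 m; Y = (N+h)·cosφ·sinλ = -4610864.625 m; Z = (N(1−e²)+h)·sinφ = -3520979.237 m.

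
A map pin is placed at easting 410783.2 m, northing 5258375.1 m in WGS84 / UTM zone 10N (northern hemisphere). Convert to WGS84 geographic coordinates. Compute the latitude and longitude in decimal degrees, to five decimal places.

lat 47.47270°, lon -124.18400°

Zone 10N: λ₀ = -123°, k₀ = 0.9996, false easting 500000 m.
Meridian distance M = (N − FN)/k₀ = 5260479.3 m.
Inverse transverse Mercator on WGS84 gives φ = 47.47269990°, λ = -124.18400030°.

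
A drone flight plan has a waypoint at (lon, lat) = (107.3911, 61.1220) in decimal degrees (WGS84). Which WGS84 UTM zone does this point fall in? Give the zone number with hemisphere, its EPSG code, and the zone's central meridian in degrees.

Zone 48N (EPSG:32648), central meridian 105°

UTM zone = ⌊(λ + 180)/6⌋ + 1; 107.3911° ∈ [102°, 108°) → zone 48.
Hemisphere: N (φ ≥ 0).
Central meridian λ₀ = 6×48 − 183 = 105°.
EPSG code: 32648.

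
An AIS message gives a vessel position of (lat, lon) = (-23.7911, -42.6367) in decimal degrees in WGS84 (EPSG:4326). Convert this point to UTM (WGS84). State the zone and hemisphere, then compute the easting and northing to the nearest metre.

Longitude -42.6367° lies in the 6° band [-48°, -42°), giving zone 23; latitude is south of the equator, so 23S.
Zone 23 central meridian λ₀ = 6×23 − 183 = -45°; Δλ = +2.3633°.
Transverse Mercator on WGS84 with k₀ = 0.9996 gives E = 740806.582 m, N = 7366897.086 m.

Zone 23S: E 740807 m, N 7366897 m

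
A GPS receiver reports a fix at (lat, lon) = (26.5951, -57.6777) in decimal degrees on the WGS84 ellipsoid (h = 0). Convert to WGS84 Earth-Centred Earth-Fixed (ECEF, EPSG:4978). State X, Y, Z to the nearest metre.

WGS84: a = 6378137 m, e² = 0.006694380; N(φ) = a/√(1−e²sin²φ) = 6382420.038 m.
X = (N+h)·cosφ·cosλ = 3051486.177 m; Y = (N+h)·cosφ·sinλ = -4822816.905 m; Z = (N(1−e²)+h)·sinφ = 2838170.664 m.

X 3051486 m, Y -4822817 m, Z 2838171 m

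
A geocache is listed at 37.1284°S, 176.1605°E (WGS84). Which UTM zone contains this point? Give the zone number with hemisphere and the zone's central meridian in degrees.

Zone 60S, central meridian 177°

UTM zone = ⌊(λ + 180)/6⌋ + 1; 176.1605° ∈ [174°, 180°) → zone 60.
Hemisphere: S (φ < 0).
Central meridian λ₀ = 6×60 − 183 = 177°.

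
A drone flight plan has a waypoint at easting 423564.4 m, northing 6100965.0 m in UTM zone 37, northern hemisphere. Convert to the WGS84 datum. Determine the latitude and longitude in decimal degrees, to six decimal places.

Zone 37N: λ₀ = 39°, k₀ = 0.9996, false easting 500000 m.
Meridian distance M = (N − FN)/k₀ = 6103406.4 m.
Inverse transverse Mercator on WGS84 gives φ = 55.04959977°, λ = 37.80360013°.

lat 55.049600°, lon 37.803600°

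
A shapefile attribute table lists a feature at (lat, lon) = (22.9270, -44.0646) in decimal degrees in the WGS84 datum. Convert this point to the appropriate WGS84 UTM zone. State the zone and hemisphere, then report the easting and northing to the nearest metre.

Longitude -44.0646° lies in the 6° band [-48°, -42°), giving zone 23; latitude is north of the equator, so 23N.
Zone 23 central meridian λ₀ = 6×23 − 183 = -45°; Δλ = +0.9354°.
Transverse Mercator on WGS84 with k₀ = 0.9996 gives E = 595915.680 m, N = 2535743.745 m.

Zone 23N: E 595916 m, N 2535744 m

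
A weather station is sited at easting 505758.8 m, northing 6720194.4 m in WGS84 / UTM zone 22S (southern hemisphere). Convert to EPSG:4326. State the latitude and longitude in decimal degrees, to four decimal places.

Zone 22S: λ₀ = -51°, k₀ = 0.9996, false easting 500000 m, false northing 10000000 m.
Meridian distance M = (N − FN)/k₀ = -3281118.0 m.
Inverse transverse Mercator on WGS84 gives φ = -29.64820017°, λ = -50.94049970°.

lat -29.6482°, lon -50.9405°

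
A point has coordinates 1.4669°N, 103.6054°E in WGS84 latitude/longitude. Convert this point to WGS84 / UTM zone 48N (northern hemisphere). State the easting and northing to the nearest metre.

E 344851 m, N 162185 m

Zone 48 central meridian λ₀ = 6×48 − 183 = 105°; Δλ = -1.3946°.
Transverse Mercator on WGS84 with k₀ = 0.9996 gives E = 344851.050 m, N = 162185.224 m.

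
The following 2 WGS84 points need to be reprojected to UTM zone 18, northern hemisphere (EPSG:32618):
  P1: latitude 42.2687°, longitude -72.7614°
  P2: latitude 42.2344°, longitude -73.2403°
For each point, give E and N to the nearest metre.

UTM zone 18N: λ₀ = -75°, k₀ = 0.9996.
P1 (42.2687°, -72.7614°) → (684618.084, 4682036.860) m.
P2 (42.2344°, -73.2403°) → (645200.351, 4677300.922) m.

P1: E 684618 m, N 4682037 m; P2: E 645200 m, N 4677301 m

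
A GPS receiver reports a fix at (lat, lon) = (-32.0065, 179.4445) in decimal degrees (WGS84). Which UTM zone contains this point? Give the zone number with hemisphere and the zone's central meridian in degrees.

UTM zone = ⌊(λ + 180)/6⌋ + 1; 179.4445° ∈ [174°, 180°) → zone 60.
Hemisphere: S (φ < 0).
Central meridian λ₀ = 6×60 − 183 = 177°.

Zone 60S, central meridian 177°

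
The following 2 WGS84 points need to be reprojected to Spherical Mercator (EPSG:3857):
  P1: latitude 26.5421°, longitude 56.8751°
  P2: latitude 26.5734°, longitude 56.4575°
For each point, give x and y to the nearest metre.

P1: x 6331307 m, y 3066379 m; P2: x 6284820 m, y 3070274 m

Web Mercator: x = R·λ, y = R·ln tan(π/4+φ/2), R = 6378137 m.
P1 (26.5421°, 56.8751°) → (6331307.171, 3066378.752) m.
P2 (26.5734°, 56.4575°) → (6284820.151, 3070274.070) m.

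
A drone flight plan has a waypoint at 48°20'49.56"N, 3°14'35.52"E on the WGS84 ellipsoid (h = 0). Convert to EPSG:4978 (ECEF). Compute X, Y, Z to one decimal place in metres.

X 4240155.9 m, Y 240268.6 m, Z 4742614.6 m

WGS84: a = 6378137 m, e² = 0.006694380; N(φ) = a/√(1−e²sin²φ) = 6390089.250 m.
X = (N+h)·cosφ·cosλ = 4240155.870 m; Y = (N+h)·cosφ·sinλ = 240268.648 m; Z = (N(1−e²)+h)·sinφ = 4742614.612 m.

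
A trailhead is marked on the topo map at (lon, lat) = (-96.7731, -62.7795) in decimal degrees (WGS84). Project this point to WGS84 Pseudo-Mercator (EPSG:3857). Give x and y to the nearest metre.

Web Mercator is spherical with R = a = 6378137 m.
x = R·λ = 6378137 × -1.689009222 = -10772732.214 m.
y = R·ln tan(π/4 + φ/2) = 6378137 × -1.418343137 = -9046386.842 m.

x -10772732 m, y -9046387 m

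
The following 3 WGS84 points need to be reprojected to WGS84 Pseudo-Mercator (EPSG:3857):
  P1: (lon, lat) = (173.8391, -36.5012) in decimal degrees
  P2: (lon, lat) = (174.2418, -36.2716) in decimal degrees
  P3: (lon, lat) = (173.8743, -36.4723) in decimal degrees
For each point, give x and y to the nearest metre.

P1: x 19351680 m, y -4369807 m; P2: x 19396508 m, y -4338058 m; P3: x 19355599 m, y -4365805 m

Web Mercator: x = R·λ, y = R·ln tan(π/4+φ/2), R = 6378137 m.
P1 (-36.5012°, 173.8391°) → (19351680.092, -4369806.690) m.
P2 (-36.2716°, 174.2418°) → (19396508.451, -4338057.757) m.
P3 (-36.4723°, 173.8743°) → (19355598.538, -4365805.252) m.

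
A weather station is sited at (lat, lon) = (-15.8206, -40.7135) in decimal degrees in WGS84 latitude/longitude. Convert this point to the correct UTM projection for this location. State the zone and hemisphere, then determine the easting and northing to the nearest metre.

Longitude -40.7135° lies in the 6° band [-42°, -36°), giving zone 24; latitude is south of the equator, so 24S.
Zone 24 central meridian λ₀ = 6×24 − 183 = -39°; Δλ = -1.7135°.
Transverse Mercator on WGS84 with k₀ = 0.9996 gives E = 316483.807 m, N = 8250160.402 m.

Zone 24S: E 316484 m, N 8250160 m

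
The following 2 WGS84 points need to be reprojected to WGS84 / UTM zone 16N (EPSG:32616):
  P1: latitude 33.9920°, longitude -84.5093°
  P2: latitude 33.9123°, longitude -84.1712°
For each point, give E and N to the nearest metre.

P1: E 730060 m, N 3764066 m; P2: E 761542 m, N 3756036 m

UTM zone 16N: λ₀ = -87°, k₀ = 0.9996.
P1 (33.9920°, -84.5093°) → (730059.685, 3764065.649) m.
P2 (33.9123°, -84.1712°) → (761542.126, 3756035.985) m.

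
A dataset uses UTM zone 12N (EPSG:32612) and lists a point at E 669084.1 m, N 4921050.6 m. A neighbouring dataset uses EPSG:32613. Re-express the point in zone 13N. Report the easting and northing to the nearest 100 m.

UTM 12N → geographic: φ = 44.42300044°, λ = -108.87590001°.
UTM 13N (λ₀ = -105°) forward: E = 191464.427 m, N = 4926166.509 m.

E 191500 m, N 4926200 m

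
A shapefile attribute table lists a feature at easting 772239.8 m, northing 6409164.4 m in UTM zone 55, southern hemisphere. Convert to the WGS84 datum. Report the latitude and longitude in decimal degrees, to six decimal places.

lat -32.421400°, lon 149.895000°

Zone 55S: λ₀ = 147°, k₀ = 0.9996, false easting 500000 m, false northing 10000000 m.
Meridian distance M = (N − FN)/k₀ = -3592272.5 m.
Inverse transverse Mercator on WGS84 gives φ = -32.42139960°, λ = 149.89500004°.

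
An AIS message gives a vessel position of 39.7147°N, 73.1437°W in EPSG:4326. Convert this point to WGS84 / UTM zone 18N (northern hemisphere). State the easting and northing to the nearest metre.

Zone 18 central meridian λ₀ = 6×18 − 183 = -75°; Δλ = +1.8563°.
Transverse Mercator on WGS84 with k₀ = 0.9996 gives E = 659115.849 m, N = 4397739.780 m.

E 659116 m, N 4397740 m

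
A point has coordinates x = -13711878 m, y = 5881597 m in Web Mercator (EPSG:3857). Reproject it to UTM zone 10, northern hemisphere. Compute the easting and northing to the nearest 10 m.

E 486530 m, N 5163860 m

Web Mercator inverse (R = 6378137 m) → φ = 46.62820243°, λ = -123.17589581°.
UTM 10N forward: E = 486534.940 m, N = 5163863.967 m.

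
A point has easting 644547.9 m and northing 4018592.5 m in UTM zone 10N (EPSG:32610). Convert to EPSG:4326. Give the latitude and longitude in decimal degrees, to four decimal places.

lat 36.3015°, lon -121.3901°

Zone 10N: λ₀ = -123°, k₀ = 0.9996, false easting 500000 m.
Meridian distance M = (N − FN)/k₀ = 4020200.6 m.
Inverse transverse Mercator on WGS84 gives φ = 36.30149986°, λ = -121.39009991°.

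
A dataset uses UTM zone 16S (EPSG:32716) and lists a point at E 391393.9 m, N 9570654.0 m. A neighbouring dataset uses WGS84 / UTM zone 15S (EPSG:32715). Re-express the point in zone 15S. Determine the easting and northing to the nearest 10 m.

UTM 16S → geographic: φ = -3.88380009°, λ = -87.97819978°.
UTM 15S (λ₀ = -93°) forward: E = 1058239.291 m, N = 9569056.545 m.

E 1058240 m, N 9569060 m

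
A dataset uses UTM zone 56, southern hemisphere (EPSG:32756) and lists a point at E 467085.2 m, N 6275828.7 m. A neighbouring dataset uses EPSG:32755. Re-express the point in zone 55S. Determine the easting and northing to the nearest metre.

UTM 56S → geographic: φ = -33.65689996°, λ = 152.64499977°.
UTM 55S (λ₀ = 147°) forward: E = 1023718.765 m, N = 6261558.797 m.

E 1023719 m, N 6261559 m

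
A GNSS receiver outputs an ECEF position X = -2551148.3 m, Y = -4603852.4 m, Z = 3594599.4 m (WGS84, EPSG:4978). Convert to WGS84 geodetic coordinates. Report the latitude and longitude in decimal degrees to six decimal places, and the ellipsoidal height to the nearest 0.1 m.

λ = atan2(Y, X) = -118.99230001°; p = √(X²+Y²) = 5263441.3 m.
Bowring's method on WGS84 (a = 6378137 m, b = 6356752.314 m) gives φ = 34.51000052°, h = 2459.184 m.

lat 34.510001°, lon -118.992300°, h 2459.2 m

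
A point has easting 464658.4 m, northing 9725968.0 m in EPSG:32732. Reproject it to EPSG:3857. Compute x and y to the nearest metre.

x 966487 m, y -276069 m

Unproject from UTM 32S (λ₀ = 9°) → φ = -2.47919956°, λ = 8.68210003°.
Web Mercator (R = 6378137 m): x = 966486.954 m, y = -276069.394 m.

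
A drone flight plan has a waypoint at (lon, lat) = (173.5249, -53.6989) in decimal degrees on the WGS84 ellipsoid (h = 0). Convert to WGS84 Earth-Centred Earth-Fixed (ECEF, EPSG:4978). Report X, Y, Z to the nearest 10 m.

X -3760140 m, Y 426760 m, Z -5116970 m

WGS84: a = 6378137 m, e² = 0.006694380; N(φ) = a/√(1−e²sin²φ) = 6392048.496 m.
X = (N+h)·cosφ·cosλ = -3760135.798 m; Y = (N+h)·cosφ·sinλ = 426758.122 m; Z = (N(1−e²)+h)·sinφ = -5116974.181 m.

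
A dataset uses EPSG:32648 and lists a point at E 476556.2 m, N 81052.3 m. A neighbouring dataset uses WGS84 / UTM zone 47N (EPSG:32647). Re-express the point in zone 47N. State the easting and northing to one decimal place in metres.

E 1145257.7 m, N 81470.0 m

UTM 48N → geographic: φ = 0.73330019°, λ = 104.78929983°.
UTM 47N (λ₀ = 99°) forward: E = 1145257.683 m, N = 81470.043 m.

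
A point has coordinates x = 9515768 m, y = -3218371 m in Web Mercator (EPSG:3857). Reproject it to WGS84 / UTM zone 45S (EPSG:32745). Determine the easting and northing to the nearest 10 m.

E 350360 m, N 6928790 m

Web Mercator inverse (R = 6378137 m) → φ = -27.75699643°, λ = 85.48159835°.
UTM 45S forward: E = 350363.362 m, N = 6928792.345 m.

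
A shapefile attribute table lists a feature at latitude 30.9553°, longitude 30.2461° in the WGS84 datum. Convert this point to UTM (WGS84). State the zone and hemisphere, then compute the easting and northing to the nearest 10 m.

Zone 36N: E 236930 m, N 3427900 m

Longitude 30.2461° lies in the 6° band [30°, 36°), giving zone 36; latitude is north of the equator, so 36N.
Zone 36 central meridian λ₀ = 6×36 − 183 = 33°; Δλ = -2.7539°.
Transverse Mercator on WGS84 with k₀ = 0.9996 gives E = 236925.416 m, N = 3427901.623 m.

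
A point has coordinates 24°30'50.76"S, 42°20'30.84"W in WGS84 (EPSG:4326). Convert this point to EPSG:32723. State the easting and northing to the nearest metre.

Zone 23 central meridian λ₀ = 6×23 − 183 = -45°; Δλ = +2.6581°.
Transverse Mercator on WGS84 with k₀ = 0.9996 gives E = 769337.133 m, N = 7286260.022 m.

E 769337 m, N 7286260 m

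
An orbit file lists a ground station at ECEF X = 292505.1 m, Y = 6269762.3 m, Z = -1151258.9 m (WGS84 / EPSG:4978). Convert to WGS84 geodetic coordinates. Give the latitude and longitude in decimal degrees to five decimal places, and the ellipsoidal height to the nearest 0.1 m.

lat -10.46220°, lon 87.32890°, h 3853.5 m

λ = atan2(Y, X) = 87.32889961°; p = √(X²+Y²) = 6276581.8 m.
Bowring's method on WGS84 (a = 6378137 m, b = 6356752.314 m) gives φ = -10.46220015°, h = 3853.494 m.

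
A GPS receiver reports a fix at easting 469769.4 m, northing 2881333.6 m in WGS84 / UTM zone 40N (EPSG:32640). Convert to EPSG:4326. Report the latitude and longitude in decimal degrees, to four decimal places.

Zone 40N: λ₀ = 57°, k₀ = 0.9996, false easting 500000 m.
Meridian distance M = (N − FN)/k₀ = 2882486.6 m.
Inverse transverse Mercator on WGS84 gives φ = 26.05070022°, λ = 56.69779964°.

lat 26.0507°, lon 56.6978°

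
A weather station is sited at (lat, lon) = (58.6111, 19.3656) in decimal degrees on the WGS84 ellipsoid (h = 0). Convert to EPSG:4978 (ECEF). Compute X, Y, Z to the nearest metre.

WGS84: a = 6378137 m, e² = 0.006694380; N(φ) = a/√(1−e²sin²φ) = 6393751.504 m.
X = (N+h)·cosφ·cosλ = 3141735.345 m; Y = (N+h)·cosφ·sinλ = 1104259.912 m; Z = (N(1−e²)+h)·sinφ = 5421498.778 m.

X 3141735 m, Y 1104260 m, Z 5421499 m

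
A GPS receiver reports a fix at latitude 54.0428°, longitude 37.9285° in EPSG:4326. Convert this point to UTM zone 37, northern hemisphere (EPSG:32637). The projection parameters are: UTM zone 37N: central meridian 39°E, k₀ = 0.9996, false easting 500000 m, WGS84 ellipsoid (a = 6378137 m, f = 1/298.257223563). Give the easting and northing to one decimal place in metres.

Zone 37 central meridian λ₀ = 6×37 − 183 = 39°; Δλ = -1.0715°.
Transverse Mercator on WGS84 with k₀ = 0.9996 gives E = 429836.997 m, N = 5988814.711 m.

E 429837.0 m, N 5988814.7 m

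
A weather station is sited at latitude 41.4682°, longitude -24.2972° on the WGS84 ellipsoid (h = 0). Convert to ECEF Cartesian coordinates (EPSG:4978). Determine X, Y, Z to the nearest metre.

WGS84: a = 6378137 m, e² = 0.006694380; N(φ) = a/√(1−e²sin²φ) = 6387519.436 m.
X = (N+h)·cosφ·cosλ = 4362361.780 m; Y = (N+h)·cosφ·sinλ = -1969425.228 m; Z = (N(1−e²)+h)·sinφ = 4201526.438 m.

X 4362362 m, Y -1969425 m, Z 4201526 m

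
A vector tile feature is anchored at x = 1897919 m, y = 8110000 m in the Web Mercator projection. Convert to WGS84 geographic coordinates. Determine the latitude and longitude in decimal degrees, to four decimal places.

R = 6378137 m. λ = x/R = 17.04929646°.
φ = 2·arctan(exp(y/R)) − 90° = 2·arctan(3.56631) − 90° = 58.67280005°.

lat 58.6728°, lon 17.0493°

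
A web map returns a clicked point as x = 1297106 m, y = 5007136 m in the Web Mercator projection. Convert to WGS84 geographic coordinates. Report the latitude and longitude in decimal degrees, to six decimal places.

lat 40.964698°, lon 11.652101°

R = 6378137 m. λ = x/R = 11.65210145°.
φ = 2·arctan(exp(y/R)) − 90° = 2·arctan(2.19251) − 90° = 40.96469786°.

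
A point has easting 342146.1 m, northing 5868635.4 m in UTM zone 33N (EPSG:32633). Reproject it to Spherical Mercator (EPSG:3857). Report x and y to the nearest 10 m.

Unproject from UTM 33N (λ₀ = 15°) → φ = 52.94409957°, λ = 12.65069956°.
Web Mercator (R = 6378137 m): x = 1408269.434 m, y = 6972664.540 m.

x 1408270 m, y 6972660 m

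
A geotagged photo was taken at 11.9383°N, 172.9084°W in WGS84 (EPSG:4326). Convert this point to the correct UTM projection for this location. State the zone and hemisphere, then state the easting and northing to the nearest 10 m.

Zone 2N: E 292170 m, N 1320450 m

Longitude -172.9084° lies in the 6° band [-174°, -168°), giving zone 2; latitude is north of the equator, so 2N.
Zone 2 central meridian λ₀ = 6×2 − 183 = -171°; Δλ = -1.9084°.
Transverse Mercator on WGS84 with k₀ = 0.9996 gives E = 292170.806 m, N = 1320447.154 m.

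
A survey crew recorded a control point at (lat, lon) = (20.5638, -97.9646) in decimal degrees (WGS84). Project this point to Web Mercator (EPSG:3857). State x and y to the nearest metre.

x -10905369 m, y 2339942 m

Web Mercator is spherical with R = a = 6378137 m.
x = R·λ = 6378137 × -1.709804820 = -10905369.388 m.
y = R·ln tan(π/4 + φ/2) = 6378137 × 0.366869158 = 2339941.751 m.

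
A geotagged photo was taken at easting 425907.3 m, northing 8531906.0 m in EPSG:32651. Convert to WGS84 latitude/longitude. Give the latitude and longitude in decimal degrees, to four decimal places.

Zone 51N: λ₀ = 123°, k₀ = 0.9996, false easting 500000 m.
Meridian distance M = (N − FN)/k₀ = 8535320.1 m.
Inverse transverse Mercator on WGS84 gives φ = 76.85029966°, λ = 120.08129884°.

lat 76.8503°, lon 120.0813°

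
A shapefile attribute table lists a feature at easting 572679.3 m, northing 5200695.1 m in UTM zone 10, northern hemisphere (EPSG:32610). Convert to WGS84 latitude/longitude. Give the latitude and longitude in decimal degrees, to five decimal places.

lat 46.95580°, lon -122.04480°

Zone 10N: λ₀ = -123°, k₀ = 0.9996, false easting 500000 m.
Meridian distance M = (N − FN)/k₀ = 5202776.2 m.
Inverse transverse Mercator on WGS84 gives φ = 46.95579980°, λ = -122.04479963°.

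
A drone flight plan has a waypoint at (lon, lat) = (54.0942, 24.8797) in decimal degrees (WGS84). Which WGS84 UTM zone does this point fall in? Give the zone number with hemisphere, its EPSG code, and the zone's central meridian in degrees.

UTM zone = ⌊(λ + 180)/6⌋ + 1; 54.0942° ∈ [54°, 60°) → zone 40.
Hemisphere: N (φ ≥ 0).
Central meridian λ₀ = 6×40 − 183 = 57°.
EPSG code: 32640.

Zone 40N (EPSG:32640), central meridian 57°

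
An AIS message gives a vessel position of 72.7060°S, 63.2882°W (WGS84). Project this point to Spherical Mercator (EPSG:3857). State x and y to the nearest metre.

Web Mercator is spherical with R = a = 6378137 m.
x = R·λ = 6378137 × -1.104587468 = -7045210.197 m.
y = R·ln tan(π/4 + φ/2) = 6378137 × -1.883381773 = -12012466.972 m.

x -7045210 m, y -12012467 m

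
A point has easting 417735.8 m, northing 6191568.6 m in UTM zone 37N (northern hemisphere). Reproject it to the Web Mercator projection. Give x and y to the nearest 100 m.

Unproject from UTM 37N (λ₀ = 39°) → φ = 55.86260022°, λ = 37.68559979°.
Web Mercator (R = 6378137 m): x = 4195141.779 m, y = 7531111.728 m.

x 4195100 m, y 7531100 m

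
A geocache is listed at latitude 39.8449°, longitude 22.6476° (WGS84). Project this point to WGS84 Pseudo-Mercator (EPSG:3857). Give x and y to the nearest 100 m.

x 2521100 m, y 4843400 m

Web Mercator is spherical with R = a = 6378137 m.
x = R·λ = 6378137 × 0.395275188 = 2521119.300 m.
y = R·ln tan(π/4 + φ/2) = 6378137 × 0.759379910 = 4843429.102 m.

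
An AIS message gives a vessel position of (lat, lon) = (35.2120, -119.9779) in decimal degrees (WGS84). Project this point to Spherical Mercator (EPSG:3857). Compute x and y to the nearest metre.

Web Mercator is spherical with R = a = 6378137 m.
x = R·λ = 6378137 × -2.094009385 = -13355878.734 m.
y = R·ln tan(π/4 + φ/2) = 6378137 × 0.657359437 = 4192728.549 m.

x -13355879 m, y 4192729 m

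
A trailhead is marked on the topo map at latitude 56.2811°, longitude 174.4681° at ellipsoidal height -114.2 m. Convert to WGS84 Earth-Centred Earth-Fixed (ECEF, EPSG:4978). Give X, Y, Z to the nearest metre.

WGS84: a = 6378137 m, e² = 0.006694380; N(φ) = a/√(1−e²sin²φ) = 6392958.549 m.
X = (N+h)·cosφ·cosλ = -3532260.447 m; Y = (N+h)·cosφ·sinλ = 342102.958 m; Z = (N(1−e²)+h)·sinφ = 5281785.651 m.

X -3532260 m, Y 342103 m, Z 5281786 m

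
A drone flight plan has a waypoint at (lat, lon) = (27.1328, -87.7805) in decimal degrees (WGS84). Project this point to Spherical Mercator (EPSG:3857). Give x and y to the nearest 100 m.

x -9771700 m, y 3140100 m

Web Mercator is spherical with R = a = 6378137 m.
x = R·λ = 6378137 × -1.532058744 = -9771680.562 m.
y = R·ln tan(π/4 + φ/2) = 6378137 × 0.492318239 = 3140073.174 m.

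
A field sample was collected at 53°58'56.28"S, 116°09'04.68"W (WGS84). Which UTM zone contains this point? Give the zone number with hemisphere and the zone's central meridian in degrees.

UTM zone = ⌊(λ + 180)/6⌋ + 1; -116.1513° ∈ [-120°, -114°) → zone 11.
Hemisphere: S (φ < 0).
Central meridian λ₀ = 6×11 − 183 = -117°.

Zone 11S, central meridian -117°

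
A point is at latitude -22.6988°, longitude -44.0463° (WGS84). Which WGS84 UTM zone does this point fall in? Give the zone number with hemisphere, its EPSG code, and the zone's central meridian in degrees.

UTM zone = ⌊(λ + 180)/6⌋ + 1; -44.0463° ∈ [-48°, -42°) → zone 23.
Hemisphere: S (φ < 0).
Central meridian λ₀ = 6×23 − 183 = -45°.
EPSG code: 32723.

Zone 23S (EPSG:32723), central meridian -45°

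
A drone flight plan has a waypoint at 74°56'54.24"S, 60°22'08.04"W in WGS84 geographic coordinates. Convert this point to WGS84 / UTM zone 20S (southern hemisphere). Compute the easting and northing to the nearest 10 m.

Zone 20 central meridian λ₀ = 6×20 − 183 = -63°; Δλ = +2.6311°.
Transverse Mercator on WGS84 with k₀ = 0.9996 gives E = 576245.799 m, N = 1680459.448 m.

E 576250 m, N 1680460 m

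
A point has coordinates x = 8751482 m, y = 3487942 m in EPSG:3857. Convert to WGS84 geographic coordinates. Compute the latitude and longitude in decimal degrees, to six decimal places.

lat 29.878502°, lon 78.615900°

R = 6378137 m. λ = x/R = 78.61590039°.
φ = 2·arctan(exp(y/R)) − 90° = 2·arctan(1.72782) − 90° = 29.87850240°.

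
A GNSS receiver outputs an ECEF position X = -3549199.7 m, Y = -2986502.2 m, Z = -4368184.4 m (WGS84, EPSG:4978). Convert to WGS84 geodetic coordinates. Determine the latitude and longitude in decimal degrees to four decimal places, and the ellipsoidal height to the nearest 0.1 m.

lat -43.4727°, lon -139.9208°, h 3522.2 m

λ = atan2(Y, X) = -139.92080032°; p = √(X²+Y²) = 4638535.7 m.
Bowring's method on WGS84 (a = 6378137 m, b = 6356752.314 m) gives φ = -43.47269950°, h = 3522.191 m.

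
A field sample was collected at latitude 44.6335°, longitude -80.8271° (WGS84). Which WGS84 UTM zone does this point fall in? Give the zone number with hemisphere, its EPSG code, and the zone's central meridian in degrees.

UTM zone = ⌊(λ + 180)/6⌋ + 1; -80.8271° ∈ [-84°, -78°) → zone 17.
Hemisphere: N (φ ≥ 0).
Central meridian λ₀ = 6×17 − 183 = -81°.
EPSG code: 32617.

Zone 17N (EPSG:32617), central meridian -81°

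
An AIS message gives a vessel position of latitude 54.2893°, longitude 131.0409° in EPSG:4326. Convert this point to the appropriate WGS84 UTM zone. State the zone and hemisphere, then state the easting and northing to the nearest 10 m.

Zone 52N: E 632840 m, N 6017630 m

Longitude 131.0409° lies in the 6° band [126°, 132°), giving zone 52; latitude is north of the equator, so 52N.
Zone 52 central meridian λ₀ = 6×52 − 183 = 129°; Δλ = +2.0409°.
Transverse Mercator on WGS84 with k₀ = 0.9996 gives E = 632841.840 m, N = 6017631.525 m.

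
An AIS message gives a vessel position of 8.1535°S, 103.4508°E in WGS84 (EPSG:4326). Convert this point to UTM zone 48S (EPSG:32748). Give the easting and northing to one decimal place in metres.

E 329323.8 m, N 9098405.1 m

Zone 48 central meridian λ₀ = 6×48 − 183 = 105°; Δλ = -1.5492°.
Transverse Mercator on WGS84 with k₀ = 0.9996 gives E = 329323.790 m, N = 9098405.111 m.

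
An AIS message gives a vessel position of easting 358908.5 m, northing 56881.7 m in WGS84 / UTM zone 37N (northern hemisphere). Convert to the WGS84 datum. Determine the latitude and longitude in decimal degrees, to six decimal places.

Zone 37N: λ₀ = 39°, k₀ = 0.9996, false easting 500000 m.
Meridian distance M = (N − FN)/k₀ = 56904.5 m.
Inverse transverse Mercator on WGS84 gives φ = 0.51449960°, λ = 37.73209970°.

lat 0.514500°, lon 37.732100°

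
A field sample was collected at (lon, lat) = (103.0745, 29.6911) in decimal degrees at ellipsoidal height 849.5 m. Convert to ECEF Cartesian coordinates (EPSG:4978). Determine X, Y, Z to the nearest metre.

X -1254612 m, Y 5402264 m, Z 3141094 m

WGS84: a = 6378137 m, e² = 0.006694380; N(φ) = a/√(1−e²sin²φ) = 6383381.304 m.
X = (N+h)·cosφ·cosλ = -1254611.961 m; Y = (N+h)·cosφ·sinλ = 5402264.052 m; Z = (N(1−e²)+h)·sinφ = 3141094.482 m.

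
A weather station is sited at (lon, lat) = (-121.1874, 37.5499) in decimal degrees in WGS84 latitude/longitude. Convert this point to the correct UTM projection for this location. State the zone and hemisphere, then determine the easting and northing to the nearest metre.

Longitude -121.1874° lies in the 6° band [-126°, -120°), giving zone 10; latitude is north of the equator, so 10N.
Zone 10 central meridian λ₀ = 6×10 − 183 = -123°; Δλ = +1.8126°.
Transverse Mercator on WGS84 with k₀ = 0.9996 gives E = 660116.106 m, N = 4157421.258 m.

Zone 10N: E 660116 m, N 4157421 m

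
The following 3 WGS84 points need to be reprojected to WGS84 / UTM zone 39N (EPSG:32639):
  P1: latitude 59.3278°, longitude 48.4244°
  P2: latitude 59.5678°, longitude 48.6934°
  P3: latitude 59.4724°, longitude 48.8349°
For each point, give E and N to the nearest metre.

UTM zone 39N: λ₀ = 51°, k₀ = 0.9996.
P1 (59.3278°, 48.4244°) → (353458.384, 6579387.318) m.
P2 (59.5678°, 48.6934°) → (369685.932, 6605541.808) m.
P3 (59.4724°, 48.8349°) → (377332.210, 6594652.738) m.

P1: E 353458 m, N 6579387 m; P2: E 369686 m, N 6605542 m; P3: E 377332 m, N 6594653 m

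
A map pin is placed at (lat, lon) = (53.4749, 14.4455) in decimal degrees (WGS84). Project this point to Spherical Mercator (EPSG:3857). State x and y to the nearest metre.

Web Mercator is spherical with R = a = 6378137 m.
x = R·λ = 6378137 × 0.252121537 = 1608065.704 m.
y = R·ln tan(π/4 + φ/2) = 6378137 × 1.108682562 = 7071329.268 m.

x 1608066 m, y 7071329 m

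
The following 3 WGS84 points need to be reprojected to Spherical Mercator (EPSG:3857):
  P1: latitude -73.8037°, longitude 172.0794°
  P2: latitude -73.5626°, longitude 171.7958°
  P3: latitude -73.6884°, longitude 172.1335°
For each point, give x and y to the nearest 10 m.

P1: x 19155790 m, y -12436740 m; P2: x 19124220 m, y -12341200 m; P3: x 19161810 m, y -12390880 m

Web Mercator: x = R·λ, y = R·ln tan(π/4+φ/2), R = 6378137 m.
P1 (-73.8037°, 172.0794°) → (19155791.184, -12436736.798) m.
P2 (-73.5626°, 171.7958°) → (19124220.976, -12341204.816) m.
P3 (-73.6884°, 172.1335°) → (19161813.568, -12390879.668) m.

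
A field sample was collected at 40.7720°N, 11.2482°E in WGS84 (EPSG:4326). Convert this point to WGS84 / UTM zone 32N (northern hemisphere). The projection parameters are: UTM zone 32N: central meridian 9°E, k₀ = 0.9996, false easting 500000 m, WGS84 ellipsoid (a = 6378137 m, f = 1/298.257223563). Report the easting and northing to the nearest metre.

Zone 32 central meridian λ₀ = 6×32 − 183 = 9°; Δλ = +2.2482°.
Transverse Mercator on WGS84 with k₀ = 0.9996 gives E = 689734.367 m, N = 4515879.021 m.

E 689734 m, N 4515879 m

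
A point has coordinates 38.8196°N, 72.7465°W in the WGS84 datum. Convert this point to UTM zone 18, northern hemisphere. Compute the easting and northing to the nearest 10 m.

E 695640 m, N 4299170 m

Zone 18 central meridian λ₀ = 6×18 − 183 = -75°; Δλ = +2.2535°.
Transverse Mercator on WGS84 with k₀ = 0.9996 gives E = 695639.968 m, N = 4299170.200 m.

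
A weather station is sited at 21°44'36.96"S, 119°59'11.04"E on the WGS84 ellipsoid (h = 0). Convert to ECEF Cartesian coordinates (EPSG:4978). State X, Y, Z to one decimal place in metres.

WGS84: a = 6378137 m, e² = 0.006694380; N(φ) = a/√(1−e²sin²φ) = 6381068.848 m.
X = (N+h)·cosφ·cosλ = -2962312.421 m; Y = (N+h)·cosφ·sinλ = 5133689.373 m; Z = (N(1−e²)+h)·sinφ = -2348065.695 m.

X -2962312.4 m, Y 5133689.4 m, Z -2348065.7 m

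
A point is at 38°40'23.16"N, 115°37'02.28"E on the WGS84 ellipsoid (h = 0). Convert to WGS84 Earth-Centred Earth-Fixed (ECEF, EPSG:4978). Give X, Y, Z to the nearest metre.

WGS84: a = 6378137 m, e² = 0.006694380; N(φ) = a/√(1−e²sin²φ) = 6386489.464 m.
X = (N+h)·cosφ·cosλ = -2155773.786 m; Y = (N+h)·cosφ·sinλ = 4495962.704 m; Z = (N(1−e²)+h)·sinφ = 3964049.444 m.

X -2155774 m, Y 4495963 m, Z 3964049 m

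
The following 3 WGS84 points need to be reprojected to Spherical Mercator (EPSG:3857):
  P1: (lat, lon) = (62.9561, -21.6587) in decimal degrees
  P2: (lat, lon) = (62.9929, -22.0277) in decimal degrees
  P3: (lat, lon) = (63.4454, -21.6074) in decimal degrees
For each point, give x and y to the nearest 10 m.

P1: x -2411040 m, y 9089490 m; P2: x -2452110 m, y 9098510 m; P3: x -2405320 m, y 9210310 m

Web Mercator: x = R·λ, y = R·ln tan(π/4+φ/2), R = 6378137 m.
P1 (62.9561°, -21.6587°) → (-2411035.455, 9089494.613) m.
P2 (62.9929°, -22.0277°) → (-2452112.347, 9098510.183) m.
P3 (63.4454°, -21.6074°) → (-2405324.765, 9210306.799) m.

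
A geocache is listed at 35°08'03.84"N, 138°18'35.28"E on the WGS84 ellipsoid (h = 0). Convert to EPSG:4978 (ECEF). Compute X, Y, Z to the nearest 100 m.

WGS84: a = 6378137 m, e² = 0.006694380; N(φ) = a/√(1−e²sin²φ) = 6385219.430 m.
X = (N+h)·cosφ·cosλ = -3899434.282 m; Y = (N+h)·cosφ·sinλ = 3473072.973 m; Z = (N(1−e²)+h)·sinφ = 3650070.898 m.

X -3899400 m, Y 3473100 m, Z 3650100 m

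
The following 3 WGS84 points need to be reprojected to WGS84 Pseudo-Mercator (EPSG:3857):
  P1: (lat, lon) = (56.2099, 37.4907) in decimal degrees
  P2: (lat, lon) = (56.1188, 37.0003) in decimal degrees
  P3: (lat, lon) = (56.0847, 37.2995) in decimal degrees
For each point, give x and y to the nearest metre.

P1: x 4173446 m, y 7600315 m; P2: x 4118855 m, y 7582102 m; P3: x 4152161 m, y 7575296 m

Web Mercator: x = R·λ, y = R·ln tan(π/4+φ/2), R = 6378137 m.
P1 (56.2099°, 37.4907°) → (4173445.633, 7600314.789) m.
P2 (56.1188°, 37.0003°) → (4118854.555, 7582101.817) m.
P3 (56.0847°, 37.2995°) → (4152161.347, 7575295.541) m.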